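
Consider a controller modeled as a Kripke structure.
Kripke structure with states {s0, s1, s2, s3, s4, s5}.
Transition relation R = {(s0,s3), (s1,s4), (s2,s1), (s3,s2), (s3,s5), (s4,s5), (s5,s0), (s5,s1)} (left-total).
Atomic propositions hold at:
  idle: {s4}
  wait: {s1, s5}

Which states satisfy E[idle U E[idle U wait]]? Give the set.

{s1, s4, s5}

E[idle U wait]: least fixpoint, start Z0 = Sat(wait) = {s1, s5}, add states in Sat(idle) with some successor in Z. Z1 = {s1, s4, s5}; fixed.
Sat(E[idle U wait]) = {s1, s4, s5}
E[idle U E[idle U wait]]: least fixpoint, start Z0 = Sat(E[idle U wait]) = {s1, s4, s5}, add states in Sat(idle) with some successor in Z. Already a fixed point.
Sat(E[idle U E[idle U wait]]) = {s1, s4, s5}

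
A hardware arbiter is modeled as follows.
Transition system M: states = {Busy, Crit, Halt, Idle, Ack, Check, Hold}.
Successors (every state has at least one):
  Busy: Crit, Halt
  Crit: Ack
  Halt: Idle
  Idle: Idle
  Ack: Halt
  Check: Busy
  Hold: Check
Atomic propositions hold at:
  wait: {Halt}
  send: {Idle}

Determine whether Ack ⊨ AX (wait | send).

Yes

Sat(wait | send) = {Halt, Idle}
Sat(AX (wait | send)) = {s : every successor in {Halt, Idle}} = {Halt, Idle, Ack}
Ack ∈ Sat(AX (wait | send)) = {Halt, Idle, Ack}, so the formula holds at Ack.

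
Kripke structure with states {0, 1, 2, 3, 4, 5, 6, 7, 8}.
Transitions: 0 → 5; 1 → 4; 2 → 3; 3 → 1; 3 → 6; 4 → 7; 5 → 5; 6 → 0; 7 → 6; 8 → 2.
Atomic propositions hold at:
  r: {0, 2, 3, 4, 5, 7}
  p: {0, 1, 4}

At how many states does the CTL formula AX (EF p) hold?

7

EF p: least fixpoint, start Z0 = {0, 1, 4}, add states with some successor in Z. Z1 = {0, 1, 3, 4, 6}; Z2 = {0, 1, 2, 3, 4, 6, 7}; Z3 = {0, 1, 2, 3, 4, 6, 7, 8}; fixed.
Sat(EF p) = {0, 1, 2, 3, 4, 6, 7, 8}
Sat(AX (EF p)) = {s : every successor in {0, 1, 2, 3, 4, 6, 7, 8}} = {1, 2, 3, 4, 6, 7, 8}
|Sat(AX (EF p))| = |{1, 2, 3, 4, 6, 7, 8}| = 7.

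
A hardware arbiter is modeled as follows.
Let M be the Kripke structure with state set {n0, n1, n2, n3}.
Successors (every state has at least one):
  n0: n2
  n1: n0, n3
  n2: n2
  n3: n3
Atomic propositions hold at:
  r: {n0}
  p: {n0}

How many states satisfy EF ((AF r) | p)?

2

AF r: least fixpoint, start Z0 = {n0}, add states with every successor in Z. Already a fixed point.
Sat(AF r) = {n0}
Sat((AF r) | p) = {n0}
EF ((AF r) | p): least fixpoint, start Z0 = {n0}, add states with some successor in Z. Z1 = {n0, n1}; fixed.
Sat(EF ((AF r) | p)) = {n0, n1}
|Sat(EF ((AF r) | p))| = |{n0, n1}| = 2.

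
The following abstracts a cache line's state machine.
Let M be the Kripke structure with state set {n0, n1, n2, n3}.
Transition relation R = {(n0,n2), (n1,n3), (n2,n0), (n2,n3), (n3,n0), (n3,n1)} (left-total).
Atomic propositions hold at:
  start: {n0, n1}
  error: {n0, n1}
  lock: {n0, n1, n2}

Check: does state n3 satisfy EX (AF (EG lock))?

EG lock: greatest fixpoint, start Z0 = {n0, n1, n2}, keep only states in Sat with some successor in Z. Z1 = {n0, n2}; fixed.
Sat(EG lock) = {n0, n2}
AF (EG lock): least fixpoint, start Z0 = {n0, n2}, add states with every successor in Z. Already a fixed point.
Sat(AF (EG lock)) = {n0, n2}
Sat(EX (AF (EG lock))) = {s : some successor in {n0, n2}} = {n0, n2, n3}
n3 ∈ Sat(EX (AF (EG lock))) = {n0, n2, n3}, so the formula holds at n3.

Yes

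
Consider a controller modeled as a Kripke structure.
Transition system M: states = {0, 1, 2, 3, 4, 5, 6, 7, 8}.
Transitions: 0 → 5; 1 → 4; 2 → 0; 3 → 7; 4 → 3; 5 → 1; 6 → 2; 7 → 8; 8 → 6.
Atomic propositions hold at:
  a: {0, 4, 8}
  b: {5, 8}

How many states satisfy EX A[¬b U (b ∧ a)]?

Sat(¬b) = {0, 1, 2, 3, 4, 6, 7}
Sat(b ∧ a) = {8}
A[¬b U (b ∧ a)]: least fixpoint, start Z0 = Sat((b ∧ a)) = {8}, add states in Sat(¬b) with every successor in Z. Z1 = {7, 8}; Z2 = {3, 7, 8}; Z3 = {3, 4, 7, 8}; Z4 = {1, 3, 4, 7, 8}; fixed.
Sat(A[¬b U (b ∧ a)]) = {1, 3, 4, 7, 8}
Sat(EX A[¬b U (b ∧ a)]) = {s : some successor in {1, 3, 4, 7, 8}} = {1, 3, 4, 5, 7}
|Sat(EX A[¬b U (b ∧ a)])| = |{1, 3, 4, 5, 7}| = 5.

5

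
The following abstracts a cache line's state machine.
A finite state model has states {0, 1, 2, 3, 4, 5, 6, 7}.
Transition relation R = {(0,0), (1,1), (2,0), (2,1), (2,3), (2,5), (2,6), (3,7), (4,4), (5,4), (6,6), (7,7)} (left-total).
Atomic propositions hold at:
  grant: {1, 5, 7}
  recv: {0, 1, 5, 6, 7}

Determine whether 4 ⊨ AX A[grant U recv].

A[grant U recv]: least fixpoint, start Z0 = Sat(recv) = {0, 1, 5, 6, 7}, add states in Sat(grant) with every successor in Z. Already a fixed point.
Sat(A[grant U recv]) = {0, 1, 5, 6, 7}
Sat(AX A[grant U recv]) = {s : every successor in {0, 1, 5, 6, 7}} = {0, 1, 3, 6, 7}
4 ∉ Sat(AX A[grant U recv]) = {0, 1, 3, 6, 7}, so the formula does not hold at 4.

No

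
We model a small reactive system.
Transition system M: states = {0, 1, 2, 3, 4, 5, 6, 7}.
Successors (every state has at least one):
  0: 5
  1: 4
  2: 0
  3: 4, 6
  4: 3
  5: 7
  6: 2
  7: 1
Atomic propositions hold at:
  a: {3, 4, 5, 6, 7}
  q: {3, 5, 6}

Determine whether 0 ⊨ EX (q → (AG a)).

No

AG a: greatest fixpoint, start Z0 = {3, 4, 5, 6, 7}, keep only states in Sat with every successor in Z. Z1 = {3, 4, 5}; Z2 = {4}; Z3 = ∅; fixed.
Sat(AG a) = ∅
Sat(q → (AG a)) = {0, 1, 2, 4, 7}
Sat(EX (q → (AG a))) = {s : some successor in {0, 1, 2, 4, 7}} = {1, 2, 3, 5, 6, 7}
0 ∉ Sat(EX (q → (AG a))) = {1, 2, 3, 5, 6, 7}, so the formula does not hold at 0.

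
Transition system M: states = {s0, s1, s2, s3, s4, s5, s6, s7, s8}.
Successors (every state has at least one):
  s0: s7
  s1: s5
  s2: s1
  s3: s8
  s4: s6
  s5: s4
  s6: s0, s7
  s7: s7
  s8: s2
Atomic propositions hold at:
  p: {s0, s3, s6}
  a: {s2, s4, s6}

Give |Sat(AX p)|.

Sat(AX p) = {s : every successor in {s0, s3, s6}} = {s4}
|Sat(AX p)| = |{s4}| = 1.

1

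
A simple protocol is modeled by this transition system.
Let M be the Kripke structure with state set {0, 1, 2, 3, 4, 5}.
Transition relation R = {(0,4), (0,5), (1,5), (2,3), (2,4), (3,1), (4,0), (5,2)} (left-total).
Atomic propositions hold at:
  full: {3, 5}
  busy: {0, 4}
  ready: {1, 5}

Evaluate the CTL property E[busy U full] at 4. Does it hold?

Yes

E[busy U full]: least fixpoint, start Z0 = Sat(full) = {3, 5}, add states in Sat(busy) with some successor in Z. Z1 = {0, 3, 5}; Z2 = {0, 3, 4, 5}; fixed.
Sat(E[busy U full]) = {0, 3, 4, 5}
4 ∈ Sat(E[busy U full]) = {0, 3, 4, 5}, so the formula holds at 4.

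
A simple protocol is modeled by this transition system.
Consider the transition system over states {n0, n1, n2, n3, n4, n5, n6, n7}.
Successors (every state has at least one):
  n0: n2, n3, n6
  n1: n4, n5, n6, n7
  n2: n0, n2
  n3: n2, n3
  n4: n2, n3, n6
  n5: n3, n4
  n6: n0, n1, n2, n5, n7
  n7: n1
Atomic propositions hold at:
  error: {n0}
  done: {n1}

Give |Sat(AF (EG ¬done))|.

Sat(¬done) = {n0, n2, n3, n4, n5, n6, n7}
EG ¬done: greatest fixpoint, start Z0 = {n0, n2, n3, n4, n5, n6, n7}, keep only states in Sat with some successor in Z. Z1 = {n0, n2, n3, n4, n5, n6}; fixed.
Sat(EG ¬done) = {n0, n2, n3, n4, n5, n6}
AF (EG ¬done): least fixpoint, start Z0 = {n0, n2, n3, n4, n5, n6}, add states with every successor in Z. Already a fixed point.
Sat(AF (EG ¬done)) = {n0, n2, n3, n4, n5, n6}
|Sat(AF (EG ¬done))| = |{n0, n2, n3, n4, n5, n6}| = 6.

6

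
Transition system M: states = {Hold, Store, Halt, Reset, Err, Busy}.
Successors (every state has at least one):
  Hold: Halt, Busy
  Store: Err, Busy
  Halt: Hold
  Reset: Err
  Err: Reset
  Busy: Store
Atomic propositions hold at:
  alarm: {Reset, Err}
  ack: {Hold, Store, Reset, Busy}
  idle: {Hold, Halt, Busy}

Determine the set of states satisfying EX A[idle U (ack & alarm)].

{Err}

Sat(ack & alarm) = {Reset}
A[idle U (ack & alarm)]: least fixpoint, start Z0 = Sat((ack & alarm)) = {Reset}, add states in Sat(idle) with every successor in Z. Already a fixed point.
Sat(A[idle U (ack & alarm)]) = {Reset}
Sat(EX A[idle U (ack & alarm)]) = {s : some successor in {Reset}} = {Err}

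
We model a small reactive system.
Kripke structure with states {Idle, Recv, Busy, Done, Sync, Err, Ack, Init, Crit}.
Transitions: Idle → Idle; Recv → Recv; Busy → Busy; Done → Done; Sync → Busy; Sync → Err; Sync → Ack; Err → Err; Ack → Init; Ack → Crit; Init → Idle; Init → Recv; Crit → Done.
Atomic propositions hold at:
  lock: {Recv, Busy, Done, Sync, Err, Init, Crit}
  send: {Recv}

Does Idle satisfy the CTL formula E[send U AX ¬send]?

Sat(¬send) = {Idle, Busy, Done, Sync, Err, Ack, Init, Crit}
Sat(AX ¬send) = {s : every successor in {Idle, Busy, Done, Sync, Err, Ack, Init, Crit}} = {Idle, Busy, Done, Sync, Err, Ack, Crit}
E[send U AX ¬send]: least fixpoint, start Z0 = Sat(AX ¬send) = {Idle, Busy, Done, Sync, Err, Ack, Crit}, add states in Sat(send) with some successor in Z. Already a fixed point.
Sat(E[send U AX ¬send]) = {Idle, Busy, Done, Sync, Err, Ack, Crit}
Idle ∈ Sat(E[send U AX ¬send]) = {Idle, Busy, Done, Sync, Err, Ack, Crit}, so the formula holds at Idle.

Yes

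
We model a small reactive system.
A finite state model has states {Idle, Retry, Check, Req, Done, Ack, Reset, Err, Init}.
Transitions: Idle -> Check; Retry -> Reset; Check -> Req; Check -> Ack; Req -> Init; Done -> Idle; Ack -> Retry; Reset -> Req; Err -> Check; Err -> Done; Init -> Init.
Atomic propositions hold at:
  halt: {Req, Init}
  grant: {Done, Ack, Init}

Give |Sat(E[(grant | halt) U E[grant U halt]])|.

Sat(grant | halt) = {Req, Done, Ack, Init}
E[grant U halt]: least fixpoint, start Z0 = Sat(halt) = {Req, Init}, add states in Sat(grant) with some successor in Z. Already a fixed point.
Sat(E[grant U halt]) = {Req, Init}
E[(grant | halt) U E[grant U halt]]: least fixpoint, start Z0 = Sat(E[grant U halt]) = {Req, Init}, add states in Sat(grant | halt) with some successor in Z. Already a fixed point.
Sat(E[(grant | halt) U E[grant U halt]]) = {Req, Init}
|Sat(E[(grant | halt) U E[grant U halt]])| = |{Req, Init}| = 2.

2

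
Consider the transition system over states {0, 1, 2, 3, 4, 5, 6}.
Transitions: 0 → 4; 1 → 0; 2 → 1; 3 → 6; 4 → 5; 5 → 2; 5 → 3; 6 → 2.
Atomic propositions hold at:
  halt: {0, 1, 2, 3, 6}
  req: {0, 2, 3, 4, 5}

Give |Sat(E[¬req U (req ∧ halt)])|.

5

Sat(¬req) = {1, 6}
Sat(req ∧ halt) = {0, 2, 3}
E[¬req U (req ∧ halt)]: least fixpoint, start Z0 = Sat((req ∧ halt)) = {0, 2, 3}, add states in Sat(¬req) with some successor in Z. Z1 = {0, 1, 2, 3, 6}; fixed.
Sat(E[¬req U (req ∧ halt)]) = {0, 1, 2, 3, 6}
|Sat(E[¬req U (req ∧ halt)])| = |{0, 1, 2, 3, 6}| = 5.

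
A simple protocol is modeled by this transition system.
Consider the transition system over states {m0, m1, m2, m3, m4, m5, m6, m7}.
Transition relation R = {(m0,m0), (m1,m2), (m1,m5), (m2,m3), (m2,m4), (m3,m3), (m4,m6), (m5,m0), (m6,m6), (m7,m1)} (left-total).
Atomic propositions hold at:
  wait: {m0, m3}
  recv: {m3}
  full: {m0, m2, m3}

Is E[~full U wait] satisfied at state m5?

Sat(~full) = {m1, m4, m5, m6, m7}
E[~full U wait]: least fixpoint, start Z0 = Sat(wait) = {m0, m3}, add states in Sat(~full) with some successor in Z. Z1 = {m0, m3, m5}; Z2 = {m0, m1, m3, m5}; Z3 = {m0, m1, m3, m5, m7}; fixed.
Sat(E[~full U wait]) = {m0, m1, m3, m5, m7}
m5 ∈ Sat(E[~full U wait]) = {m0, m1, m3, m5, m7}, so the formula holds at m5.

Yes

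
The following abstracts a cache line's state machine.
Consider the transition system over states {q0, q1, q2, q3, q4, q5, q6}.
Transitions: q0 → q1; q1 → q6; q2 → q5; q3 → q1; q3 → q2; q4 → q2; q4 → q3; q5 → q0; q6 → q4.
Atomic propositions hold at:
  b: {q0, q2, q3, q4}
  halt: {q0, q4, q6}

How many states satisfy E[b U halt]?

3

E[b U halt]: least fixpoint, start Z0 = Sat(halt) = {q0, q4, q6}, add states in Sat(b) with some successor in Z. Already a fixed point.
Sat(E[b U halt]) = {q0, q4, q6}
|Sat(E[b U halt])| = |{q0, q4, q6}| = 3.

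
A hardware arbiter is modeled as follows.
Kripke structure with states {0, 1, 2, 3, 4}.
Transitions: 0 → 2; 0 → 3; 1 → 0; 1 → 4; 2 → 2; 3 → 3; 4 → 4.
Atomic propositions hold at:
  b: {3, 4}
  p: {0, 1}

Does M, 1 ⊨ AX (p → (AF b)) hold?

AF b: least fixpoint, start Z0 = {3, 4}, add states with every successor in Z. Already a fixed point.
Sat(AF b) = {3, 4}
Sat(p → (AF b)) = {2, 3, 4}
Sat(AX (p → (AF b))) = {s : every successor in {2, 3, 4}} = {0, 2, 3, 4}
1 ∉ Sat(AX (p → (AF b))) = {0, 2, 3, 4}, so the formula does not hold at 1.

No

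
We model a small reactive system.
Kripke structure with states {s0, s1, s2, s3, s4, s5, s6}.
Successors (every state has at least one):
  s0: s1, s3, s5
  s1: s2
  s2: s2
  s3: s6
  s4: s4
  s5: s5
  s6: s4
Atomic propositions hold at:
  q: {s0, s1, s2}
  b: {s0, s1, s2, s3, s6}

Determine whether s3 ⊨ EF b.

Yes

EF b: least fixpoint, start Z0 = {s0, s1, s2, s3, s6}, add states with some successor in Z. Already a fixed point.
Sat(EF b) = {s0, s1, s2, s3, s6}
s3 ∈ Sat(EF b) = {s0, s1, s2, s3, s6}, so the formula holds at s3.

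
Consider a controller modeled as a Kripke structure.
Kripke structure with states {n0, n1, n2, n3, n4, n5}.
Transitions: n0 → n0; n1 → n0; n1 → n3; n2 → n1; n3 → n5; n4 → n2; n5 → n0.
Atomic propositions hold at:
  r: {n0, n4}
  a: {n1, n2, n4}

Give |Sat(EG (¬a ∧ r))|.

Sat(¬a) = {n0, n3, n5}
Sat(¬a ∧ r) = {n0}
EG (¬a ∧ r): greatest fixpoint, start Z0 = {n0}, keep only states in Sat with some successor in Z. Already a fixed point.
Sat(EG (¬a ∧ r)) = {n0}
|Sat(EG (¬a ∧ r))| = |{n0}| = 1.

1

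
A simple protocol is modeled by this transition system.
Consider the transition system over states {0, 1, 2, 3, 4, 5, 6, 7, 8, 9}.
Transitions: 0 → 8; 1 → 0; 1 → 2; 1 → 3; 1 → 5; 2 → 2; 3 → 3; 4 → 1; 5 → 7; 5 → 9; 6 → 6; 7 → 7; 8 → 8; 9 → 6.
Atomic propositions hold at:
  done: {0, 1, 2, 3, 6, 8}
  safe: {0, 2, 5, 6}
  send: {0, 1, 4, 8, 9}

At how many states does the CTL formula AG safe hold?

AG safe: greatest fixpoint, start Z0 = {0, 2, 5, 6}, keep only states in Sat with every successor in Z. Z1 = {2, 6}; fixed.
Sat(AG safe) = {2, 6}
|Sat(AG safe)| = |{2, 6}| = 2.

2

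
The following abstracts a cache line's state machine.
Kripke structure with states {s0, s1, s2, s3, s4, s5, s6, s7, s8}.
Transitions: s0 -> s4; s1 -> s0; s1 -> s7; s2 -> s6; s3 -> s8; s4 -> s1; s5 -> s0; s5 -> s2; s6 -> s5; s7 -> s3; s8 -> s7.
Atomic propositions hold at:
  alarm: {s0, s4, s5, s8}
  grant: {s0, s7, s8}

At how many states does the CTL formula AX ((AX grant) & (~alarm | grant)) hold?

Sat(AX grant) = {s : every successor in {s0, s7, s8}} = {s1, s3, s8}
Sat(~alarm) = {s1, s2, s3, s6, s7}
Sat(~alarm | grant) = {s0, s1, s2, s3, s6, s7, s8}
Sat((AX grant) & (~alarm | grant)) = {s1, s3, s8}
Sat(AX ((AX grant) & (~alarm | grant))) = {s : every successor in {s1, s3, s8}} = {s3, s4, s7}
|Sat(AX ((AX grant) & (~alarm | grant)))| = |{s3, s4, s7}| = 3.

3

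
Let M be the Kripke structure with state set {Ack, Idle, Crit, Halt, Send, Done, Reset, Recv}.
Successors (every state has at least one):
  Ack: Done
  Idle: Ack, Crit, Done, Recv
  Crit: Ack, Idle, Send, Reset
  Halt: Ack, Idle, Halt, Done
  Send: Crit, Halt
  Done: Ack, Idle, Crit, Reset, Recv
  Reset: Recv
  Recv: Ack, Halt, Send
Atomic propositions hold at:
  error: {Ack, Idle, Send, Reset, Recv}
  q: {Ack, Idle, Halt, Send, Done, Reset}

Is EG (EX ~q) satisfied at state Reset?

No

Sat(~q) = {Crit, Recv}
Sat(EX ~q) = {s : some successor in {Crit, Recv}} = {Idle, Send, Done, Reset}
EG (EX ~q): greatest fixpoint, start Z0 = {Idle, Send, Done, Reset}, keep only states in Sat with some successor in Z. Z1 = {Idle, Done}; fixed.
Sat(EG (EX ~q)) = {Idle, Done}
Reset ∉ Sat(EG (EX ~q)) = {Idle, Done}, so the formula does not hold at Reset.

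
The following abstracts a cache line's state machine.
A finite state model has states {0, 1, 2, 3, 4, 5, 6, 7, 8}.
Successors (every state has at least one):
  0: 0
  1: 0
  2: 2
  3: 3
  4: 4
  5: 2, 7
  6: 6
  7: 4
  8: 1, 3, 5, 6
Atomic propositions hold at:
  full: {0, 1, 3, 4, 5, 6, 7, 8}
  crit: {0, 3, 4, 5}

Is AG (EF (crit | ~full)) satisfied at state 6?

Sat(~full) = {2}
Sat(crit | ~full) = {0, 2, 3, 4, 5}
EF (crit | ~full): least fixpoint, start Z0 = {0, 2, 3, 4, 5}, add states with some successor in Z. Z1 = {0, 1, 2, 3, 4, 5, 7, 8}; fixed.
Sat(EF (crit | ~full)) = {0, 1, 2, 3, 4, 5, 7, 8}
AG (EF (crit | ~full)): greatest fixpoint, start Z0 = {0, 1, 2, 3, 4, 5, 7, 8}, keep only states in Sat with every successor in Z. Z1 = {0, 1, 2, 3, 4, 5, 7}; fixed.
Sat(AG (EF (crit | ~full))) = {0, 1, 2, 3, 4, 5, 7}
6 ∉ Sat(AG (EF (crit | ~full))) = {0, 1, 2, 3, 4, 5, 7}, so the formula does not hold at 6.

No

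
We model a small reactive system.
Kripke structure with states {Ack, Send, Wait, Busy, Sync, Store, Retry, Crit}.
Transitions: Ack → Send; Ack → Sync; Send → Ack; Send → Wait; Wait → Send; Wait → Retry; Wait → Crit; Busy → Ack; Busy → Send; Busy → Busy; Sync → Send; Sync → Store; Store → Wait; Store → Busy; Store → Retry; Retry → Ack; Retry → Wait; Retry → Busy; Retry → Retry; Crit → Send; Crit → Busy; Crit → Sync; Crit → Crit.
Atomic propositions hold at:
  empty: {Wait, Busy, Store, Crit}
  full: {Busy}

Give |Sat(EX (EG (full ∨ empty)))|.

7

Sat(full ∨ empty) = {Wait, Busy, Store, Crit}
EG (full ∨ empty): greatest fixpoint, start Z0 = {Wait, Busy, Store, Crit}, keep only states in Sat with some successor in Z. Already a fixed point.
Sat(EG (full ∨ empty)) = {Wait, Busy, Store, Crit}
Sat(EX (EG (full ∨ empty))) = {s : some successor in {Wait, Busy, Store, Crit}} = {Send, Wait, Busy, Sync, Store, Retry, Crit}
|Sat(EX (EG (full ∨ empty)))| = |{Send, Wait, Busy, Sync, Store, Retry, Crit}| = 7.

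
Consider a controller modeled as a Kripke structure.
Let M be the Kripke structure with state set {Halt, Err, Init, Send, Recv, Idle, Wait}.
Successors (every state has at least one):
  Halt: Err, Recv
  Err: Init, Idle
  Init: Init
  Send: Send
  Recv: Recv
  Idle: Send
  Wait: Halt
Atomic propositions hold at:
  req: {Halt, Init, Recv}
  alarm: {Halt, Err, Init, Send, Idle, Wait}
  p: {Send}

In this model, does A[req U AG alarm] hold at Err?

AG alarm: greatest fixpoint, start Z0 = {Halt, Err, Init, Send, Idle, Wait}, keep only states in Sat with every successor in Z. Z1 = {Err, Init, Send, Idle, Wait}; Z2 = {Err, Init, Send, Idle}; fixed.
Sat(AG alarm) = {Err, Init, Send, Idle}
A[req U AG alarm]: least fixpoint, start Z0 = Sat(AG alarm) = {Err, Init, Send, Idle}, add states in Sat(req) with every successor in Z. Already a fixed point.
Sat(A[req U AG alarm]) = {Err, Init, Send, Idle}
Err ∈ Sat(A[req U AG alarm]) = {Err, Init, Send, Idle}, so the formula holds at Err.

Yes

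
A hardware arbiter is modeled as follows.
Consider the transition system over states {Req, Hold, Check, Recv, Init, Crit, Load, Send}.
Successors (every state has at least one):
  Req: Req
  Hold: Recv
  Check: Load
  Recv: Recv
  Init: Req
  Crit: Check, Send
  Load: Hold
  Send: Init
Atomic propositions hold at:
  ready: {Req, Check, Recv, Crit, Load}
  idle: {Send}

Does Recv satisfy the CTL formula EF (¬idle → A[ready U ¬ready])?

No

Sat(¬idle) = {Req, Hold, Check, Recv, Init, Crit, Load}
Sat(¬ready) = {Hold, Init, Send}
A[ready U ¬ready]: least fixpoint, start Z0 = Sat(¬ready) = {Hold, Init, Send}, add states in Sat(ready) with every successor in Z. Z1 = {Hold, Init, Load, Send}; Z2 = {Hold, Check, Init, Load, Send}; Z3 = {Hold, Check, Init, Crit, Load, Send}; fixed.
Sat(A[ready U ¬ready]) = {Hold, Check, Init, Crit, Load, Send}
Sat(¬idle → A[ready U ¬ready]) = {Hold, Check, Init, Crit, Load, Send}
EF (¬idle → A[ready U ¬ready]): least fixpoint, start Z0 = {Hold, Check, Init, Crit, Load, Send}, add states with some successor in Z. Already a fixed point.
Sat(EF (¬idle → A[ready U ¬ready])) = {Hold, Check, Init, Crit, Load, Send}
Recv ∉ Sat(EF (¬idle → A[ready U ¬ready])) = {Hold, Check, Init, Crit, Load, Send}, so the formula does not hold at Recv.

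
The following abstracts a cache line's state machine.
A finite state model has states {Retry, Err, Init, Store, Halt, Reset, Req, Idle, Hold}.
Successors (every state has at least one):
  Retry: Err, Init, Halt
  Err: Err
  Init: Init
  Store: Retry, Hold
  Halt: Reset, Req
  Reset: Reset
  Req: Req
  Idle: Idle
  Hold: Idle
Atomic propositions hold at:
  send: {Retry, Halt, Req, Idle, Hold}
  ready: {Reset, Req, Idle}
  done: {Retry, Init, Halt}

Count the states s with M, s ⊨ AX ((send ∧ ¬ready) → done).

Sat(¬ready) = {Retry, Err, Init, Store, Halt, Hold}
Sat(send ∧ ¬ready) = {Retry, Halt, Hold}
Sat((send ∧ ¬ready) → done) = {Retry, Err, Init, Store, Halt, Reset, Req, Idle}
Sat(AX ((send ∧ ¬ready) → done)) = {s : every successor in {Retry, Err, Init, Store, Halt, Reset, Req, Idle}} = {Retry, Err, Init, Halt, Reset, Req, Idle, Hold}
|Sat(AX ((send ∧ ¬ready) → done))| = |{Retry, Err, Init, Halt, Reset, Req, Idle, Hold}| = 8.

8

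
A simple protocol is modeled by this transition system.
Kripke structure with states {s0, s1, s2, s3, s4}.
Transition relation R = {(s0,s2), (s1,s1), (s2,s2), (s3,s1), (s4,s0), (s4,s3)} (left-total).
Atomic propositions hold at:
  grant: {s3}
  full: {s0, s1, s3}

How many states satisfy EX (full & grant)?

1

Sat(full & grant) = {s3}
Sat(EX (full & grant)) = {s : some successor in {s3}} = {s4}
|Sat(EX (full & grant))| = |{s4}| = 1.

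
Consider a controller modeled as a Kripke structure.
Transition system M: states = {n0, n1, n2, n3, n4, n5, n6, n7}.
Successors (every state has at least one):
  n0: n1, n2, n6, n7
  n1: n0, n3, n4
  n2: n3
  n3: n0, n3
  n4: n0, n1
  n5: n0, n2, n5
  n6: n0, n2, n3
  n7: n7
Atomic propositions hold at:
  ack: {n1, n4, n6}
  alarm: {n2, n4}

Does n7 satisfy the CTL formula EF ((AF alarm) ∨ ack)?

No

AF alarm: least fixpoint, start Z0 = {n2, n4}, add states with every successor in Z. Already a fixed point.
Sat(AF alarm) = {n2, n4}
Sat((AF alarm) ∨ ack) = {n1, n2, n4, n6}
EF ((AF alarm) ∨ ack): least fixpoint, start Z0 = {n1, n2, n4, n6}, add states with some successor in Z. Z1 = {n0, n1, n2, n4, n5, n6}; Z2 = {n0, n1, n2, n3, n4, n5, n6}; fixed.
Sat(EF ((AF alarm) ∨ ack)) = {n0, n1, n2, n3, n4, n5, n6}
n7 ∉ Sat(EF ((AF alarm) ∨ ack)) = {n0, n1, n2, n3, n4, n5, n6}, so the formula does not hold at n7.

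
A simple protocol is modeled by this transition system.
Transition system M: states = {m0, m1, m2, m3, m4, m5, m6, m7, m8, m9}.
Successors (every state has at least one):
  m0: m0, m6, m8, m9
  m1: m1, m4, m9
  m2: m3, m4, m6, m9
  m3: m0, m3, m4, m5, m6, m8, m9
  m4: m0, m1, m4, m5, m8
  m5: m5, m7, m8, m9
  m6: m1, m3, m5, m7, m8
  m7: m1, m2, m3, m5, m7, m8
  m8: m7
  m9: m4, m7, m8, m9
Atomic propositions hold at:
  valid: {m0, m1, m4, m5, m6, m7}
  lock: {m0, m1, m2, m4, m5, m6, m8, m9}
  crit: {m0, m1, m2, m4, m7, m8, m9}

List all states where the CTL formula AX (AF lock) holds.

{m0, m1, m4}

AF lock: least fixpoint, start Z0 = {m0, m1, m2, m4, m5, m6, m8, m9}, add states with every successor in Z. Already a fixed point.
Sat(AF lock) = {m0, m1, m2, m4, m5, m6, m8, m9}
Sat(AX (AF lock)) = {s : every successor in {m0, m1, m2, m4, m5, m6, m8, m9}} = {m0, m1, m4}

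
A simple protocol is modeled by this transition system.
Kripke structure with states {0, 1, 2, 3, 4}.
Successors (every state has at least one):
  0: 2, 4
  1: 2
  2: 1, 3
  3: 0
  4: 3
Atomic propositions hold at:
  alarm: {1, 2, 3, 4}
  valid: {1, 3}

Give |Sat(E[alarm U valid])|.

E[alarm U valid]: least fixpoint, start Z0 = Sat(valid) = {1, 3}, add states in Sat(alarm) with some successor in Z. Z1 = {1, 2, 3, 4}; fixed.
Sat(E[alarm U valid]) = {1, 2, 3, 4}
|Sat(E[alarm U valid])| = |{1, 2, 3, 4}| = 4.

4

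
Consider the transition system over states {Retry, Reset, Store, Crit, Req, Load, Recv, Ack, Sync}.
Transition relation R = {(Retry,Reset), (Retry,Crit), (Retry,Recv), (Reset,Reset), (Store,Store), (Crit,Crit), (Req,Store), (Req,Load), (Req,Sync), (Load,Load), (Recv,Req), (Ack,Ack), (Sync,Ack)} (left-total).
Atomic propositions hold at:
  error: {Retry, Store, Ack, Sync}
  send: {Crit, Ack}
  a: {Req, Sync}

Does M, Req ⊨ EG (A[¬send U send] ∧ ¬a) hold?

No

Sat(¬send) = {Retry, Reset, Store, Req, Load, Recv, Sync}
A[¬send U send]: least fixpoint, start Z0 = Sat(send) = {Crit, Ack}, add states in Sat(¬send) with every successor in Z. Z1 = {Crit, Ack, Sync}; fixed.
Sat(A[¬send U send]) = {Crit, Ack, Sync}
Sat(¬a) = {Retry, Reset, Store, Crit, Load, Recv, Ack}
Sat(A[¬send U send] ∧ ¬a) = {Crit, Ack}
EG (A[¬send U send] ∧ ¬a): greatest fixpoint, start Z0 = {Crit, Ack}, keep only states in Sat with some successor in Z. Already a fixed point.
Sat(EG (A[¬send U send] ∧ ¬a)) = {Crit, Ack}
Req ∉ Sat(EG (A[¬send U send] ∧ ¬a)) = {Crit, Ack}, so the formula does not hold at Req.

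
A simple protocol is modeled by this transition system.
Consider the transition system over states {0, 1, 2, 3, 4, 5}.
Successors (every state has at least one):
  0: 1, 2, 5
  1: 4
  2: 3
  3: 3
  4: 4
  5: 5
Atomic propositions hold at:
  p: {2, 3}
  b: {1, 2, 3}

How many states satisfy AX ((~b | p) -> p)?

Sat(~b) = {0, 4, 5}
Sat(~b | p) = {0, 2, 3, 4, 5}
Sat((~b | p) -> p) = {1, 2, 3}
Sat(AX ((~b | p) -> p)) = {s : every successor in {1, 2, 3}} = {2, 3}
|Sat(AX ((~b | p) -> p))| = |{2, 3}| = 2.

2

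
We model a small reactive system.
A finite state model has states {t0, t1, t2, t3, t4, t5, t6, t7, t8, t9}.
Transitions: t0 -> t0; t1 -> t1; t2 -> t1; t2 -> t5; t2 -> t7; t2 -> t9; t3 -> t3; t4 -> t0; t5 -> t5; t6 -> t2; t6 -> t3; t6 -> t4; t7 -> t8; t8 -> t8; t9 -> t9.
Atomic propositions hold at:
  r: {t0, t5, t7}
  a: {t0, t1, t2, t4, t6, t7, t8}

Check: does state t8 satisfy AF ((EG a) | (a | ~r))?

EG a: greatest fixpoint, start Z0 = {t0, t1, t2, t4, t6, t7, t8}, keep only states in Sat with some successor in Z. Already a fixed point.
Sat(EG a) = {t0, t1, t2, t4, t6, t7, t8}
Sat(~r) = {t1, t2, t3, t4, t6, t8, t9}
Sat(a | ~r) = {t0, t1, t2, t3, t4, t6, t7, t8, t9}
Sat((EG a) | (a | ~r)) = {t0, t1, t2, t3, t4, t6, t7, t8, t9}
AF ((EG a) | (a | ~r)): least fixpoint, start Z0 = {t0, t1, t2, t3, t4, t6, t7, t8, t9}, add states with every successor in Z. Already a fixed point.
Sat(AF ((EG a) | (a | ~r))) = {t0, t1, t2, t3, t4, t6, t7, t8, t9}
t8 ∈ Sat(AF ((EG a) | (a | ~r))) = {t0, t1, t2, t3, t4, t6, t7, t8, t9}, so the formula holds at t8.

Yes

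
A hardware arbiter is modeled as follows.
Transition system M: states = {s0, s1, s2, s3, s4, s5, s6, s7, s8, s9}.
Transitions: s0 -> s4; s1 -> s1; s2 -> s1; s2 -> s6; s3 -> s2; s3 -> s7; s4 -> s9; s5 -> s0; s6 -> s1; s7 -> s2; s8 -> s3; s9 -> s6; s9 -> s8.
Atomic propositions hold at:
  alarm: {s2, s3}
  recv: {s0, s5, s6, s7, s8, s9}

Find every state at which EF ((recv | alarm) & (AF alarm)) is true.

Sat(recv | alarm) = {s0, s2, s3, s5, s6, s7, s8, s9}
AF alarm: least fixpoint, start Z0 = {s2, s3}, add states with every successor in Z. Z1 = {s2, s3, s7, s8}; fixed.
Sat(AF alarm) = {s2, s3, s7, s8}
Sat((recv | alarm) & (AF alarm)) = {s2, s3, s7, s8}
EF ((recv | alarm) & (AF alarm)): least fixpoint, start Z0 = {s2, s3, s7, s8}, add states with some successor in Z. Z1 = {s2, s3, s7, s8, s9}; Z2 = {s2, s3, s4, s7, s8, s9}; Z3 = {s0, s2, s3, s4, s7, s8, s9}; Z4 = {s0, s2, s3, s4, s5, s7, s8, s9}; fixed.
Sat(EF ((recv | alarm) & (AF alarm))) = {s0, s2, s3, s4, s5, s7, s8, s9}

{s0, s2, s3, s4, s5, s7, s8, s9}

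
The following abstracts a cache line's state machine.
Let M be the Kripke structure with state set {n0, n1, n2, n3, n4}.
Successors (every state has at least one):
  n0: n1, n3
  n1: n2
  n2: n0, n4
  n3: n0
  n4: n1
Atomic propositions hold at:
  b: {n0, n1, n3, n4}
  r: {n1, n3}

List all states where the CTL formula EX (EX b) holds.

Sat(EX b) = {s : some successor in {n0, n1, n3, n4}} = {n0, n2, n3, n4}
Sat(EX (EX b)) = {s : some successor in {n0, n2, n3, n4}} = {n0, n1, n2, n3}

{n0, n1, n2, n3}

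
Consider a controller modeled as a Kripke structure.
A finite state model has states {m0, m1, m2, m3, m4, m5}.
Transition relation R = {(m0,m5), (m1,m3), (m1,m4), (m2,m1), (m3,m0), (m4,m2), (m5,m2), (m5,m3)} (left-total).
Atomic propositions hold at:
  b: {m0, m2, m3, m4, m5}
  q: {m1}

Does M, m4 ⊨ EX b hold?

Sat(EX b) = {s : some successor in {m0, m2, m3, m4, m5}} = {m0, m1, m3, m4, m5}
m4 ∈ Sat(EX b) = {m0, m1, m3, m4, m5}, so the formula holds at m4.

Yes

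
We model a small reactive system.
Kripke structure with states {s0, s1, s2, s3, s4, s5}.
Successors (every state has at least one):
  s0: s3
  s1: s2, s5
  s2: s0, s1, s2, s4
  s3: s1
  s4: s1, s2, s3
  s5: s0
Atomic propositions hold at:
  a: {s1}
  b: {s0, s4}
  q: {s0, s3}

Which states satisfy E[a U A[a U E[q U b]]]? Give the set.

{s0, s4}

E[q U b]: least fixpoint, start Z0 = Sat(b) = {s0, s4}, add states in Sat(q) with some successor in Z. Already a fixed point.
Sat(E[q U b]) = {s0, s4}
A[a U E[q U b]]: least fixpoint, start Z0 = Sat(E[q U b]) = {s0, s4}, add states in Sat(a) with every successor in Z. Already a fixed point.
Sat(A[a U E[q U b]]) = {s0, s4}
E[a U A[a U E[q U b]]]: least fixpoint, start Z0 = Sat(A[a U E[q U b]]) = {s0, s4}, add states in Sat(a) with some successor in Z. Already a fixed point.
Sat(E[a U A[a U E[q U b]]]) = {s0, s4}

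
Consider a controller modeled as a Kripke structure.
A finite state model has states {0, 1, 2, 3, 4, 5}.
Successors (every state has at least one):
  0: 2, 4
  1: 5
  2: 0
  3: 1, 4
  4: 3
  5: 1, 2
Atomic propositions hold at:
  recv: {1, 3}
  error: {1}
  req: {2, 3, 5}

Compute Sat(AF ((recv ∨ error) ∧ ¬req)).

{1}

Sat(recv ∨ error) = {1, 3}
Sat(¬req) = {0, 1, 4}
Sat((recv ∨ error) ∧ ¬req) = {1}
AF ((recv ∨ error) ∧ ¬req): least fixpoint, start Z0 = {1}, add states with every successor in Z. Already a fixed point.
Sat(AF ((recv ∨ error) ∧ ¬req)) = {1}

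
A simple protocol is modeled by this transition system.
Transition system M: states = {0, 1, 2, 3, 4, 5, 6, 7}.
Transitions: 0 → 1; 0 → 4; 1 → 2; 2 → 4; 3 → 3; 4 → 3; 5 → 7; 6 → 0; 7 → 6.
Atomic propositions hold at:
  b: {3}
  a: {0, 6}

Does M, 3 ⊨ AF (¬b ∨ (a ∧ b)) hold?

No

Sat(¬b) = {0, 1, 2, 4, 5, 6, 7}
Sat(a ∧ b) = ∅
Sat(¬b ∨ (a ∧ b)) = {0, 1, 2, 4, 5, 6, 7}
AF (¬b ∨ (a ∧ b)): least fixpoint, start Z0 = {0, 1, 2, 4, 5, 6, 7}, add states with every successor in Z. Already a fixed point.
Sat(AF (¬b ∨ (a ∧ b))) = {0, 1, 2, 4, 5, 6, 7}
3 ∉ Sat(AF (¬b ∨ (a ∧ b))) = {0, 1, 2, 4, 5, 6, 7}, so the formula does not hold at 3.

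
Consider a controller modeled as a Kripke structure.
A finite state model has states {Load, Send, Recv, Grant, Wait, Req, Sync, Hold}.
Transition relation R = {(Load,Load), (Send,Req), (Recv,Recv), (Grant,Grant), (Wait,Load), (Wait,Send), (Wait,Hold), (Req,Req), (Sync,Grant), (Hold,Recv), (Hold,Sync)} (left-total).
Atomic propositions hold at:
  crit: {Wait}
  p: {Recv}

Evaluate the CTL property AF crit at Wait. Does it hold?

AF crit: least fixpoint, start Z0 = {Wait}, add states with every successor in Z. Already a fixed point.
Sat(AF crit) = {Wait}
Wait ∈ Sat(AF crit) = {Wait}, so the formula holds at Wait.

Yes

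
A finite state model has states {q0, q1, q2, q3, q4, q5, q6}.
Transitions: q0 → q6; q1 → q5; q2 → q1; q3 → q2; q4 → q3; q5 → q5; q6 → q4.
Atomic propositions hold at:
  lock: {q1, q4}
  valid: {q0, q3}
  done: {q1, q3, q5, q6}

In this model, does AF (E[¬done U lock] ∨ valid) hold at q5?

Sat(¬done) = {q0, q2, q4}
E[¬done U lock]: least fixpoint, start Z0 = Sat(lock) = {q1, q4}, add states in Sat(¬done) with some successor in Z. Z1 = {q1, q2, q4}; fixed.
Sat(E[¬done U lock]) = {q1, q2, q4}
Sat(E[¬done U lock] ∨ valid) = {q0, q1, q2, q3, q4}
AF (E[¬done U lock] ∨ valid): least fixpoint, start Z0 = {q0, q1, q2, q3, q4}, add states with every successor in Z. Z1 = {q0, q1, q2, q3, q4, q6}; fixed.
Sat(AF (E[¬done U lock] ∨ valid)) = {q0, q1, q2, q3, q4, q6}
q5 ∉ Sat(AF (E[¬done U lock] ∨ valid)) = {q0, q1, q2, q3, q4, q6}, so the formula does not hold at q5.

No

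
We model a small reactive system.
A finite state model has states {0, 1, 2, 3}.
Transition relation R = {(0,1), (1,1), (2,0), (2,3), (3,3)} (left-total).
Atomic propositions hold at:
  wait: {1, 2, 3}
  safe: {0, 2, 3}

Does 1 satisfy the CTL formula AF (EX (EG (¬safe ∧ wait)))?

Yes

Sat(¬safe) = {1}
Sat(¬safe ∧ wait) = {1}
EG (¬safe ∧ wait): greatest fixpoint, start Z0 = {1}, keep only states in Sat with some successor in Z. Already a fixed point.
Sat(EG (¬safe ∧ wait)) = {1}
Sat(EX (EG (¬safe ∧ wait))) = {s : some successor in {1}} = {0, 1}
AF (EX (EG (¬safe ∧ wait))): least fixpoint, start Z0 = {0, 1}, add states with every successor in Z. Already a fixed point.
Sat(AF (EX (EG (¬safe ∧ wait)))) = {0, 1}
1 ∈ Sat(AF (EX (EG (¬safe ∧ wait)))) = {0, 1}, so the formula holds at 1.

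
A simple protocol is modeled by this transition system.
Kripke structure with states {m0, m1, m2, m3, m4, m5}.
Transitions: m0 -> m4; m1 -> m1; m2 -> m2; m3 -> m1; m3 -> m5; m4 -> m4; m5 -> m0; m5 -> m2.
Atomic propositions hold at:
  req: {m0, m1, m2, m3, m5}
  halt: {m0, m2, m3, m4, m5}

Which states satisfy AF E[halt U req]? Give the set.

E[halt U req]: least fixpoint, start Z0 = Sat(req) = {m0, m1, m2, m3, m5}, add states in Sat(halt) with some successor in Z. Already a fixed point.
Sat(E[halt U req]) = {m0, m1, m2, m3, m5}
AF E[halt U req]: least fixpoint, start Z0 = {m0, m1, m2, m3, m5}, add states with every successor in Z. Already a fixed point.
Sat(AF E[halt U req]) = {m0, m1, m2, m3, m5}

{m0, m1, m2, m3, m5}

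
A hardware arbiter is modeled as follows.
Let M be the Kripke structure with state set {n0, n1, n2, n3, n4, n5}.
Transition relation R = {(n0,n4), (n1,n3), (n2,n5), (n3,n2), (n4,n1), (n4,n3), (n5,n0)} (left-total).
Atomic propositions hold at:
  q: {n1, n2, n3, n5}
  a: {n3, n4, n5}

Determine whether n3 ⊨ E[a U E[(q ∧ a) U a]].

Yes

Sat(q ∧ a) = {n3, n5}
E[(q ∧ a) U a]: least fixpoint, start Z0 = Sat(a) = {n3, n4, n5}, add states in Sat(q ∧ a) with some successor in Z. Already a fixed point.
Sat(E[(q ∧ a) U a]) = {n3, n4, n5}
E[a U E[(q ∧ a) U a]]: least fixpoint, start Z0 = Sat(E[(q ∧ a) U a]) = {n3, n4, n5}, add states in Sat(a) with some successor in Z. Already a fixed point.
Sat(E[a U E[(q ∧ a) U a]]) = {n3, n4, n5}
n3 ∈ Sat(E[a U E[(q ∧ a) U a]]) = {n3, n4, n5}, so the formula holds at n3.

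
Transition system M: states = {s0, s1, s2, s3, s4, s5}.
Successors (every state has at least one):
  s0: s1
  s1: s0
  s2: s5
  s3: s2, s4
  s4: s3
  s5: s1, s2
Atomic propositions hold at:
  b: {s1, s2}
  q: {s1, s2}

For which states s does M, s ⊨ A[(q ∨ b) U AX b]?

{s0, s1, s2, s5}

Sat(q ∨ b) = {s1, s2}
Sat(AX b) = {s : every successor in {s1, s2}} = {s0, s5}
A[(q ∨ b) U AX b]: least fixpoint, start Z0 = Sat(AX b) = {s0, s5}, add states in Sat(q ∨ b) with every successor in Z. Z1 = {s0, s1, s2, s5}; fixed.
Sat(A[(q ∨ b) U AX b]) = {s0, s1, s2, s5}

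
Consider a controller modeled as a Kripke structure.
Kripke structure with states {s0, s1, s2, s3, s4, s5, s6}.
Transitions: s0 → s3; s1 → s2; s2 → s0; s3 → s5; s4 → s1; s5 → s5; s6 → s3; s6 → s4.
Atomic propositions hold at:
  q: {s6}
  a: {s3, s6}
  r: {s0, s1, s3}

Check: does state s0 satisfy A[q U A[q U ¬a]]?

Sat(¬a) = {s0, s1, s2, s4, s5}
A[q U ¬a]: least fixpoint, start Z0 = Sat(¬a) = {s0, s1, s2, s4, s5}, add states in Sat(q) with every successor in Z. Already a fixed point.
Sat(A[q U ¬a]) = {s0, s1, s2, s4, s5}
A[q U A[q U ¬a]]: least fixpoint, start Z0 = Sat(A[q U ¬a]) = {s0, s1, s2, s4, s5}, add states in Sat(q) with every successor in Z. Already a fixed point.
Sat(A[q U A[q U ¬a]]) = {s0, s1, s2, s4, s5}
s0 ∈ Sat(A[q U A[q U ¬a]]) = {s0, s1, s2, s4, s5}, so the formula holds at s0.

Yes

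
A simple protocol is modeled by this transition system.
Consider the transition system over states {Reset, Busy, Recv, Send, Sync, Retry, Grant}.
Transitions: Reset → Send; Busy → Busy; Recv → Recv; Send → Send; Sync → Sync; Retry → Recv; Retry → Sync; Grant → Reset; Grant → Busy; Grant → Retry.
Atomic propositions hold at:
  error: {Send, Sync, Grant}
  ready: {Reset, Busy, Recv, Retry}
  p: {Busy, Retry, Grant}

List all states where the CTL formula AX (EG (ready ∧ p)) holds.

{Busy}

Sat(ready ∧ p) = {Busy, Retry}
EG (ready ∧ p): greatest fixpoint, start Z0 = {Busy, Retry}, keep only states in Sat with some successor in Z. Z1 = {Busy}; fixed.
Sat(EG (ready ∧ p)) = {Busy}
Sat(AX (EG (ready ∧ p))) = {s : every successor in {Busy}} = {Busy}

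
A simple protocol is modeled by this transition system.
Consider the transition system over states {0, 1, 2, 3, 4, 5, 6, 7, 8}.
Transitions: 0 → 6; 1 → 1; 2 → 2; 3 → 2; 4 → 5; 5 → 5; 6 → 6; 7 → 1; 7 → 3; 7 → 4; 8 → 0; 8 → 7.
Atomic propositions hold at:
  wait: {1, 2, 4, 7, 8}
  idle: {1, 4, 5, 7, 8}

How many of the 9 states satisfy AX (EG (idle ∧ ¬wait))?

Sat(¬wait) = {0, 3, 5, 6}
Sat(idle ∧ ¬wait) = {5}
EG (idle ∧ ¬wait): greatest fixpoint, start Z0 = {5}, keep only states in Sat with some successor in Z. Already a fixed point.
Sat(EG (idle ∧ ¬wait)) = {5}
Sat(AX (EG (idle ∧ ¬wait))) = {s : every successor in {5}} = {4, 5}
|Sat(AX (EG (idle ∧ ¬wait)))| = |{4, 5}| = 2.

2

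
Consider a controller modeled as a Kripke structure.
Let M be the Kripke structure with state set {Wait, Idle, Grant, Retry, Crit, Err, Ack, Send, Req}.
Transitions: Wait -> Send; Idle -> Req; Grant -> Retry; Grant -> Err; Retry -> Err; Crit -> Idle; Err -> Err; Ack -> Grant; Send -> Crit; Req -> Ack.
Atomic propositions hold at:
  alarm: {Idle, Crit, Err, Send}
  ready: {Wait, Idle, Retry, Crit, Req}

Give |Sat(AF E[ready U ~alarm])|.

Sat(~alarm) = {Wait, Grant, Retry, Ack, Req}
E[ready U ~alarm]: least fixpoint, start Z0 = Sat(~alarm) = {Wait, Grant, Retry, Ack, Req}, add states in Sat(ready) with some successor in Z. Z1 = {Wait, Idle, Grant, Retry, Ack, Req}; Z2 = {Wait, Idle, Grant, Retry, Crit, Ack, Req}; fixed.
Sat(E[ready U ~alarm]) = {Wait, Idle, Grant, Retry, Crit, Ack, Req}
AF E[ready U ~alarm]: least fixpoint, start Z0 = {Wait, Idle, Grant, Retry, Crit, Ack, Req}, add states with every successor in Z. Z1 = {Wait, Idle, Grant, Retry, Crit, Ack, Send, Req}; fixed.
Sat(AF E[ready U ~alarm]) = {Wait, Idle, Grant, Retry, Crit, Ack, Send, Req}
|Sat(AF E[ready U ~alarm])| = |{Wait, Idle, Grant, Retry, Crit, Ack, Send, Req}| = 8.

8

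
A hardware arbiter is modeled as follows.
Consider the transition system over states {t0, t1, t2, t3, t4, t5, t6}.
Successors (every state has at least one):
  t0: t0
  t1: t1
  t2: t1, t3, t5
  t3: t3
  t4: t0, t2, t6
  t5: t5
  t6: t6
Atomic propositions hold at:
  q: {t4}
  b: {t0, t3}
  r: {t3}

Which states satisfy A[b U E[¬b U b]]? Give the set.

{t0, t2, t3, t4}

Sat(¬b) = {t1, t2, t4, t5, t6}
E[¬b U b]: least fixpoint, start Z0 = Sat(b) = {t0, t3}, add states in Sat(¬b) with some successor in Z. Z1 = {t0, t2, t3, t4}; fixed.
Sat(E[¬b U b]) = {t0, t2, t3, t4}
A[b U E[¬b U b]]: least fixpoint, start Z0 = Sat(E[¬b U b]) = {t0, t2, t3, t4}, add states in Sat(b) with every successor in Z. Already a fixed point.
Sat(A[b U E[¬b U b]]) = {t0, t2, t3, t4}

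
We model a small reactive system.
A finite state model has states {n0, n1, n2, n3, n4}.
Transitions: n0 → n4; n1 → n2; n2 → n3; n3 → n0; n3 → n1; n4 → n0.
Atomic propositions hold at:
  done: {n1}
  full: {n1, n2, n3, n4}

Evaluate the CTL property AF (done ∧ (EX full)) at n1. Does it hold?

Sat(EX full) = {s : some successor in {n1, n2, n3, n4}} = {n0, n1, n2, n3}
Sat(done ∧ (EX full)) = {n1}
AF (done ∧ (EX full)): least fixpoint, start Z0 = {n1}, add states with every successor in Z. Already a fixed point.
Sat(AF (done ∧ (EX full))) = {n1}
n1 ∈ Sat(AF (done ∧ (EX full))) = {n1}, so the formula holds at n1.

Yes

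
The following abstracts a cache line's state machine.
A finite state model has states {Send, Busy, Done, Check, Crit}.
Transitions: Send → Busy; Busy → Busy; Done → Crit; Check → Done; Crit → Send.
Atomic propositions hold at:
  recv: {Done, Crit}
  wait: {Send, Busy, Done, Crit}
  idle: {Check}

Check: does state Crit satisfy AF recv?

Yes

AF recv: least fixpoint, start Z0 = {Done, Crit}, add states with every successor in Z. Z1 = {Done, Check, Crit}; fixed.
Sat(AF recv) = {Done, Check, Crit}
Crit ∈ Sat(AF recv) = {Done, Check, Crit}, so the formula holds at Crit.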